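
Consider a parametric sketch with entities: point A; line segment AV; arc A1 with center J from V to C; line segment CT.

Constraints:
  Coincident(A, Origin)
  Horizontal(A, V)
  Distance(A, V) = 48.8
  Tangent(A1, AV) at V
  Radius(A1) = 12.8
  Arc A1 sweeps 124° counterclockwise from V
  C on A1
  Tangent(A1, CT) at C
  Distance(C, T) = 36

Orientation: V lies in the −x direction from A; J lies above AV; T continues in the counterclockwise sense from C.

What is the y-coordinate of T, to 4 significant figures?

49.80

On A1, V sits at bearing -90° from J; a 124° counterclockwise sweep puts C at bearing 34°, so C = J + 12.8·(cos 34°, sin 34°) = (-38.19, 19.96). Tangency of A1 to CT means the radius JC is perpendicular to CT, so CT runs along (−sin 34°, cos 34°); with |CT| = 36.0, T = (-58.32, 49.80). So T.y = 49.80.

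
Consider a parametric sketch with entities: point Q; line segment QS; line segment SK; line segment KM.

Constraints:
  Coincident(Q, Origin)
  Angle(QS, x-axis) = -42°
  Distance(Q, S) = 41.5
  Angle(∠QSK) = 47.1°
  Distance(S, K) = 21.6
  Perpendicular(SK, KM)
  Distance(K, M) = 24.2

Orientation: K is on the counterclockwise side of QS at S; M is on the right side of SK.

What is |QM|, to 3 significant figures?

55.0

∠QSK = 47.1°, so SK runs at -42.0° + (180° − 47.1°) = 90.9° from the x-axis; with |SK| = 21.6, K = S + 21.6·(cos 90.9°, sin 90.9°) = (30.5, -6.17). SK is perpendicular to KM; with |KM| = 24.2 on the right of SK, M = K + 24.2·(1.00, 0.0157) = (54.7, -5.79). Then |QM| = |M − Q| = 55.0.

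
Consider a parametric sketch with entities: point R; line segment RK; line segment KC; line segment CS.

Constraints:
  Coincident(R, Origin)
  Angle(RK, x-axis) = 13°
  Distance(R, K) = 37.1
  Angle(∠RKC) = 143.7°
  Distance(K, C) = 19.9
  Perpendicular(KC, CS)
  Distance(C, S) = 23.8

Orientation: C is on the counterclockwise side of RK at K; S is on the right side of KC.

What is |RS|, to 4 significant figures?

67.63

R is at the origin; RK runs at 13.0° with length 37.1, so K = 37.1·(cos 13.0°, sin 13.0°) = (36.15, 8.346). ∠RKC = 143.7°, so KC runs at 13.0° + (180° − 143.7°) = 49.30° from the x-axis; with |KC| = 19.9, C = K + 19.9·(cos 49.30°, sin 49.30°) = (49.13, 23.43). The perpendicularity gives CS at right angles to KC; with |CS| = 23.8 on the right of KC, S = C + 23.8·(0.7581, -0.6521) = (67.17, 7.913). Then |RS| = |S − R| = 67.63.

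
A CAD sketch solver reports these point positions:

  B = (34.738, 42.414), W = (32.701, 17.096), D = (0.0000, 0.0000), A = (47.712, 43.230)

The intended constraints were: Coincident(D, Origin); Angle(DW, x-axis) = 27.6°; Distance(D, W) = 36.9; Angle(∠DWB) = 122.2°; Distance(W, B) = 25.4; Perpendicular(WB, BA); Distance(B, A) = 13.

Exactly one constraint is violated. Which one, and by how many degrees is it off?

Perpendicular(WB, BA) — off by 8.20°.

D = (0.00, 0.00) ✓; DW at 27.60° ✓; |DW| = 36.90 ✓; ∠DWB = 122.2° ✓; |WB| = 25.40 ✓; ∠(WB, BA) = 81.80° ✗; |BA| = 13.00 ✓.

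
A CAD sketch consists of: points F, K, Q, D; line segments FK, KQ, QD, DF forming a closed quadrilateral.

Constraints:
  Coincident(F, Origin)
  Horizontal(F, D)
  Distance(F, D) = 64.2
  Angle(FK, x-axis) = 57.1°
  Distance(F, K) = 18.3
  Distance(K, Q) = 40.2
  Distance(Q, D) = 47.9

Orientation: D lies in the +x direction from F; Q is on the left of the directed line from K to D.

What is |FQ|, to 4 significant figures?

57.99

Checks: |KQ| = 40.20 ✓; |QD| = 47.90 ✓.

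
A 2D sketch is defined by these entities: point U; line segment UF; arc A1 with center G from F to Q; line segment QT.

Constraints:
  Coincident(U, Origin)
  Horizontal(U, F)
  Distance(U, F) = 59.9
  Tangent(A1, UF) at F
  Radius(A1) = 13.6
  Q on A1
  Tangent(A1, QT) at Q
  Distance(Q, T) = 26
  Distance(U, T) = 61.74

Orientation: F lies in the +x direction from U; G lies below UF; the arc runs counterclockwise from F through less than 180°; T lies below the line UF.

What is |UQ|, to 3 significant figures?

48.4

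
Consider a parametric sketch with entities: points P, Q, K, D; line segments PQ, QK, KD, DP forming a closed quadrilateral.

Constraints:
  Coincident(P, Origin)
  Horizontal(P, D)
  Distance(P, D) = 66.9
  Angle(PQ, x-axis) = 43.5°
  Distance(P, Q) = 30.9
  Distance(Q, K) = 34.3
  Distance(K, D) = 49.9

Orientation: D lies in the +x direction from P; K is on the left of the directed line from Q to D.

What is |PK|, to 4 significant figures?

65.19

Checks: |QK| = 34.30 ✓; |KD| = 49.90 ✓.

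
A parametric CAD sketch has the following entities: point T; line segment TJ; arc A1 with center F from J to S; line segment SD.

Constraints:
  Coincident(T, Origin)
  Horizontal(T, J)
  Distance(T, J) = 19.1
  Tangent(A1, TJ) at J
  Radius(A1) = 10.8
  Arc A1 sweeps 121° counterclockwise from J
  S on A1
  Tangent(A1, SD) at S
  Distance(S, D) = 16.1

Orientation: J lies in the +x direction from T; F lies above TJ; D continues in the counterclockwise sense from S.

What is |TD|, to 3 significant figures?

36.2

T is at the origin; T and J share the same y with |TJ| = 19.1 and J on the +x side, so J = (19.1, 0.00). A1 meets TJ tangentially, so FJ is at right angles to TJ, so F = J + (0, 10.8) = (19.1, 10.8). On A1, J sits at bearing -90° from F; a 121° counterclockwise sweep puts S at bearing 31°, so S = F + 10.8·(cos 31°, sin 31°) = (28.4, 16.4). Since A1 is tangent to SD there, FS ⟂ SD, so SD runs along (−sin 31°, cos 31°); with |SD| = 16.1, D = (20.1, 30.2). Then |TD| = |D − T| = 36.2.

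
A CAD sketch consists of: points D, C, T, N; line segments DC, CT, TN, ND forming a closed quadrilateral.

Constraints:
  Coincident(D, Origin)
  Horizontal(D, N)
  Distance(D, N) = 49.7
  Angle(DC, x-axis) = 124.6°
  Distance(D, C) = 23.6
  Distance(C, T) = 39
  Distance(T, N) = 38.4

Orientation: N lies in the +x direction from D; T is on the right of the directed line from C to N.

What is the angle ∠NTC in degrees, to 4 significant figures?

117.1°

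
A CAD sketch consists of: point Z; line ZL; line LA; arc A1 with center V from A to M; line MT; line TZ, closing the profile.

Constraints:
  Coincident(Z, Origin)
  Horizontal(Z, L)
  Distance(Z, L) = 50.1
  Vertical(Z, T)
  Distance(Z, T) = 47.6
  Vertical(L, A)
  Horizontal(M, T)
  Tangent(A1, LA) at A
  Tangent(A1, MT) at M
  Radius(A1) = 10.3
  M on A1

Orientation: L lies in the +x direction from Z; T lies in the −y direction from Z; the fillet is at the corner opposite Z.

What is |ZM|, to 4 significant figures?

62.05

The virtual corner opposite Z is at (50.10, -47.60). A1 meets LA tangentially, so VA is at right angles to LA and the tangent condition forces VM to be normal to MT, with radius 10.3, so the center V sits 10.3 in from both sides at V = (39.80, -37.30). That places the tangent points at A = (50.10, -37.30) on LA and M = (39.80, -47.60) on MT. Then |ZM| = |M − Z| = 62.05.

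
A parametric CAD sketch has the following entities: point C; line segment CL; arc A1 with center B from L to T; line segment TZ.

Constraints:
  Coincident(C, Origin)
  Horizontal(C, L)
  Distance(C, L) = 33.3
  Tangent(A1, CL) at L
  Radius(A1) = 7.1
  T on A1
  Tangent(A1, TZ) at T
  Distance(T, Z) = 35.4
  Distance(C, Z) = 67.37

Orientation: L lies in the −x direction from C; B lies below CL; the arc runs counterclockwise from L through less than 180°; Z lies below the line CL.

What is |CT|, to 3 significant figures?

39.3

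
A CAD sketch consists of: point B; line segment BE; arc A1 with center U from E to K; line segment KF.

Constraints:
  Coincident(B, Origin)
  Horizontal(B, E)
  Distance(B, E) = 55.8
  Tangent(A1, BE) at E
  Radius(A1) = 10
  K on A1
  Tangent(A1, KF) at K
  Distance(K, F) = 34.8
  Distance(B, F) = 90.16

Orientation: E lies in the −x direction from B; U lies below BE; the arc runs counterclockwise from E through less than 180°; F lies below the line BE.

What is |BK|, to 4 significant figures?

64.11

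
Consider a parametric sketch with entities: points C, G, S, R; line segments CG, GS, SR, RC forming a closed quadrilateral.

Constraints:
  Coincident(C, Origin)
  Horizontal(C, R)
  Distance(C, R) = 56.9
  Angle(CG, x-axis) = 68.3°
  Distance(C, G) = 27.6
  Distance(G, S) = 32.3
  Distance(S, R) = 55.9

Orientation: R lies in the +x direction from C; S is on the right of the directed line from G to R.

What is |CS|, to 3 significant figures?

5.54

Checks: |GS| = 32.30 ✓; |SR| = 55.90 ✓.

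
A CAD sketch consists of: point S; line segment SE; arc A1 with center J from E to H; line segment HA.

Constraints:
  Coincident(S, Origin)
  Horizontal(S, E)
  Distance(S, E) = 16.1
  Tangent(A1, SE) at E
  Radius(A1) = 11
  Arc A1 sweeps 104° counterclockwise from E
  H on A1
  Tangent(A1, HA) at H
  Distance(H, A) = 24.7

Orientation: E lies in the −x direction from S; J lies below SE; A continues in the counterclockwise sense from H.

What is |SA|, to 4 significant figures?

42.99

On A1, E sits at bearing 90° from J; a 104° counterclockwise sweep puts H at bearing 194°, so H = J + 11.0·(cos 194°, sin 194°) = (-26.77, -13.66). A1 meets HA tangentially, so JH is at right angles to HA, so HA runs along (−sin 194°, cos 194°); with |HA| = 24.7, A = (-20.80, -37.63). Then |SA| = |A − S| = 42.99.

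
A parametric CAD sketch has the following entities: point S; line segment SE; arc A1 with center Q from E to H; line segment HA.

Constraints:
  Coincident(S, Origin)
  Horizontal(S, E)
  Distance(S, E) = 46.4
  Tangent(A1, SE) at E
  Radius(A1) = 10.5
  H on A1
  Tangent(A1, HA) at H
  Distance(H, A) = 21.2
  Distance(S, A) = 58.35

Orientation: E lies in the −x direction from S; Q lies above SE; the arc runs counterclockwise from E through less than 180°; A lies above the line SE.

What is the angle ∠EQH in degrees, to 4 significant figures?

118.6°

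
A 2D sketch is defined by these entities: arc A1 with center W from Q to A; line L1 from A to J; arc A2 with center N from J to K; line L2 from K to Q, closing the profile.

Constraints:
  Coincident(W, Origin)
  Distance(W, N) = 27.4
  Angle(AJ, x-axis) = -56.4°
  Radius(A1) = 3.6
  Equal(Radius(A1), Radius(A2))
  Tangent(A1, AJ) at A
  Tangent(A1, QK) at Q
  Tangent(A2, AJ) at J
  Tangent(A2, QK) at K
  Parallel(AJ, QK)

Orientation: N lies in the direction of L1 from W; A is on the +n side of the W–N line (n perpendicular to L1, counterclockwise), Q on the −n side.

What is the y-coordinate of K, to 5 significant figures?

-24.814

The slot axis is L1's direction at -56.4°, so u = (cos -56.4°, sin -56.4°) = (0.55339, -0.83292) and n = (−sin -56.4°, cos -56.4°) = (0.83292, 0.55339). W is at the origin and N lies 27.4 along u from W, so N = 27.4·u = (15.163, -22.822). Tangency of A1 to both parallel lines with radius 3.6 puts A and Q at W ± 3.6·n: A = (2.9985, 1.9922), Q = (-2.9985, -1.9922). Equal radii place J and K the same way about N: J = N + 3.6·n = (18.161, -20.830), K = N − 3.6·n = (12.164, -24.814). So K.y = -24.814.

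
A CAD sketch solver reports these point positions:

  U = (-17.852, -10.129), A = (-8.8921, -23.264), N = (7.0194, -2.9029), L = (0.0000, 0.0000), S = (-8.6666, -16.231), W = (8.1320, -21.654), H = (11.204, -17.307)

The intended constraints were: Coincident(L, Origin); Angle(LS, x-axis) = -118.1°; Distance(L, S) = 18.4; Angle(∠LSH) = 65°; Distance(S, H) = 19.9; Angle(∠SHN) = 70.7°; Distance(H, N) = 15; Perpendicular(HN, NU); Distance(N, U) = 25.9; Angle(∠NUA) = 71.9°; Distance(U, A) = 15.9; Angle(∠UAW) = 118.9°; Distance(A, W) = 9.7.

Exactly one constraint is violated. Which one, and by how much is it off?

Distance(A, W) = 9.7 — off by 7.40.

L = (0.00, 0.00) ✓; LS at -118.1° ✓; |LS| = 18.40 ✓; ∠LSH = 65.00° ✓; |SH| = 19.90 ✓; ∠SHN = 70.70° ✓; |HN| = 15.00 ✓; ∠(HN, NU) = 90.00° ✓; |NU| = 25.90 ✓; ∠NUA = 71.90° ✓; |UA| = 15.90 ✓; ∠UAW = 118.9° ✓; |AW| = 17.10 ✗.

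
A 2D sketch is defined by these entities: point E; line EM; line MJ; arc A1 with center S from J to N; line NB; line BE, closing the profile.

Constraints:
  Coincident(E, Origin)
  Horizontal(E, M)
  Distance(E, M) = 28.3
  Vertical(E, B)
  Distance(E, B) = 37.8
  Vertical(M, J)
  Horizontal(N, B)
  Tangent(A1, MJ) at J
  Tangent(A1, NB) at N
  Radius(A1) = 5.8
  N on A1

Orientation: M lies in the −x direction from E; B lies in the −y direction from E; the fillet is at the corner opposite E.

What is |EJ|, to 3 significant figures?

42.7

E is at the origin; EM is horizontal with |EM| = 28.3 and M on the −x side, so M = (-28.3, 0.00). EB is vertical with |EB| = 37.8 and B on the −y side, so B = (0.00, -37.8). The virtual corner opposite E is at (-28.3, -37.8). Since A1 is tangent to MJ there, SJ ⟂ MJ and since A1 is tangent to NB there, SN ⟂ NB, with radius 5.8, so the center S sits 5.8 in from both sides at S = (-22.5, -32.0). That places the tangent points at J = (-28.3, -32.0) on MJ and N = (-22.5, -37.8) on NB. Then |EJ| = |J − E| = 42.7.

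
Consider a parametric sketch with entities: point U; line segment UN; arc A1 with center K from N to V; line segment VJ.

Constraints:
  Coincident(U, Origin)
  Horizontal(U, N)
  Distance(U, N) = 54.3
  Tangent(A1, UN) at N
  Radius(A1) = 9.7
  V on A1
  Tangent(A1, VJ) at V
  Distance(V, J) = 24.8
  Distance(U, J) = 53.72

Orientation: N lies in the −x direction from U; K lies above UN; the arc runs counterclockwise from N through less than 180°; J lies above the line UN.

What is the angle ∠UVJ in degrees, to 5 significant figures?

95.119°

Checks: |KV| = 9.700 ✓; ∠(KV, VJ) = 90.00° ✓; |VJ| = 24.80 ✓; |UJ| = 53.72 ✓.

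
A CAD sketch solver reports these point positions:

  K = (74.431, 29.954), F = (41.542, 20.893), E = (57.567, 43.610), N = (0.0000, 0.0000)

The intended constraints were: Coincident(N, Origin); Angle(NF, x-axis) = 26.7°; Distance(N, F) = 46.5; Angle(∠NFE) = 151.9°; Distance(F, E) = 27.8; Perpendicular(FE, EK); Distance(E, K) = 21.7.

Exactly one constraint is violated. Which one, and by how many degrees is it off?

Perpendicular(FE, EK) — off by 3.80°.

N = (0.00, 0.00) ✓; NF at 26.70° ✓; |NF| = 46.50 ✓; ∠NFE = 151.9° ✓; |FE| = 27.80 ✓; ∠(FE, EK) = 93.80° ✗; |EK| = 21.70 ✓.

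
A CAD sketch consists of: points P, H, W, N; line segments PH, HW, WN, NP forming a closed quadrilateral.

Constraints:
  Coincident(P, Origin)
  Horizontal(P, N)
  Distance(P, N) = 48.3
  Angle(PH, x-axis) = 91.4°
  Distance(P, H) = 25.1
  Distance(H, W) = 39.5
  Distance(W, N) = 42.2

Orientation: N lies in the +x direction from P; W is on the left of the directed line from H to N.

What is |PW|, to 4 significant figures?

53.94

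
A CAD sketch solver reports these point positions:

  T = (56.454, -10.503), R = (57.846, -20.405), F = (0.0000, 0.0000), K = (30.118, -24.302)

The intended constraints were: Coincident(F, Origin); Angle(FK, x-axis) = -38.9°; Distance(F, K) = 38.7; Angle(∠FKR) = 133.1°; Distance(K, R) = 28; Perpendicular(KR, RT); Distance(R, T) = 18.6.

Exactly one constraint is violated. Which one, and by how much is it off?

Distance(R, T) = 18.6 — off by 8.60.

F = (0.00, 0.00) ✓; FK at -38.90° ✓; |FK| = 38.70 ✓; ∠FKR = 133.1° ✓; |KR| = 28.00 ✓; ∠(KR, RT) = 90.00° ✓; |RT| = 9.999 ✗.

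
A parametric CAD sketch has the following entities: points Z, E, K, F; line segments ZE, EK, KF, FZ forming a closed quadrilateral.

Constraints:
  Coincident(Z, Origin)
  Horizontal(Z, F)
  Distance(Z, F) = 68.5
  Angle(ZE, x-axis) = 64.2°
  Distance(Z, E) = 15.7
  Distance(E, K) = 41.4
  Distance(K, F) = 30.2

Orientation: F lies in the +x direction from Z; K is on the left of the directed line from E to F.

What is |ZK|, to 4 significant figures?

52.26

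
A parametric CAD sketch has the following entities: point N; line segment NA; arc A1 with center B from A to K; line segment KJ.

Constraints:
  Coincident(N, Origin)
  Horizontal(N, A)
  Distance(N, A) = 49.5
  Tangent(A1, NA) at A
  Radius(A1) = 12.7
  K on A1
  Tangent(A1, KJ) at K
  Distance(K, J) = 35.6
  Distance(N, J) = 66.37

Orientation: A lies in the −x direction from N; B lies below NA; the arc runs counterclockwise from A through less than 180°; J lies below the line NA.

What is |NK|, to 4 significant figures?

63.49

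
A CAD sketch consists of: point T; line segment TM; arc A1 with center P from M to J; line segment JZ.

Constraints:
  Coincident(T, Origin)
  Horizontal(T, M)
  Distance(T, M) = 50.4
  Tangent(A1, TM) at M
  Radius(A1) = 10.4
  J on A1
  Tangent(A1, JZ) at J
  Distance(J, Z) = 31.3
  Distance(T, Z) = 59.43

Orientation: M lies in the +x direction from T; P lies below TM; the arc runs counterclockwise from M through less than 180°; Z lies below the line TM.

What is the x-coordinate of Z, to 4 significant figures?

41.80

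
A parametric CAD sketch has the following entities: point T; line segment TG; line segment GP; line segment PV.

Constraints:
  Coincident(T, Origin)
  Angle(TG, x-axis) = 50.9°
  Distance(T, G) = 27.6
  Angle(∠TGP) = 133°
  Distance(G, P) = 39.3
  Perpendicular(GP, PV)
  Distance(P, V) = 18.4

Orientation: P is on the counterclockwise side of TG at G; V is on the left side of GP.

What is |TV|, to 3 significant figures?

58.2

∠TGP = 133.0°, so GP runs at 50.9° + (180° − 133.0°) = 97.9° from the x-axis; with |GP| = 39.3, P = G + 39.3·(cos 97.9°, sin 97.9°) = (12.0, 60.3). GP ⟂ PV; with |PV| = 18.4 on the left of GP, V = P + 18.4·(-0.991, -0.137) = (-6.22, 57.8). Then |TV| = |V − T| = 58.2.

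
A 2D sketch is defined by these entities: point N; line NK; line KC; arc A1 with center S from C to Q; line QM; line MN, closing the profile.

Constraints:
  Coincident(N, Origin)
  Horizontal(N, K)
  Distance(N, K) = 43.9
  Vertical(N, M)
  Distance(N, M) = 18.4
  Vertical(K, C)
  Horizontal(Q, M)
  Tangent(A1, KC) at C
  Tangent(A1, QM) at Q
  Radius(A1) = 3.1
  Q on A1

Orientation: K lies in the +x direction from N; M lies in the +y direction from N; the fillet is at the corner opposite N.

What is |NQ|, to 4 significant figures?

44.76

N is at the origin; NK is horizontal with |NK| = 43.9 and K on the +x side, so K = (43.90, 0.000). N and M share the same x with |NM| = 18.4 and M on the +y side, so M = (0.000, 18.40). The virtual corner opposite N is at (43.90, 18.40). Since A1 is tangent to KC there, SC ⟂ KC and the tangent condition forces SQ to be normal to QM, with radius 3.1, so the center S sits 3.1 in from both sides at S = (40.80, 15.30). That places the tangent points at C = (43.90, 15.30) on KC and Q = (40.80, 18.40) on QM. Then |NQ| = |Q − N| = 44.76.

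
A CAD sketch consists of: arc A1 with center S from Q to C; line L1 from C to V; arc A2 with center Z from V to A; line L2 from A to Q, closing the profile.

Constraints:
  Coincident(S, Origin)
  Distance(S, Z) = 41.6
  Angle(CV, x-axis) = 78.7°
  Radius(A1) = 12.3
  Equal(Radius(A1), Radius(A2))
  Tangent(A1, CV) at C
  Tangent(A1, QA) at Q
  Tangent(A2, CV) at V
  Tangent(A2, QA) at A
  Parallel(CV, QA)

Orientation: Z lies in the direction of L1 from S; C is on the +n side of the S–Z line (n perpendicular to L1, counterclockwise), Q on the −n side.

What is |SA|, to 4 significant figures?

43.38

Tangency of A1 to both parallel lines with radius 12.3 puts C and Q at S ± 12.3·n: C = (-12.06, 2.410), Q = (12.06, -2.410). Equal radii place V and A the same way about Z: V = Z + 12.3·n = (-3.910, 43.20), A = Z − 12.3·n = (20.21, 38.38). Then |SA| = |A − S| = 43.38.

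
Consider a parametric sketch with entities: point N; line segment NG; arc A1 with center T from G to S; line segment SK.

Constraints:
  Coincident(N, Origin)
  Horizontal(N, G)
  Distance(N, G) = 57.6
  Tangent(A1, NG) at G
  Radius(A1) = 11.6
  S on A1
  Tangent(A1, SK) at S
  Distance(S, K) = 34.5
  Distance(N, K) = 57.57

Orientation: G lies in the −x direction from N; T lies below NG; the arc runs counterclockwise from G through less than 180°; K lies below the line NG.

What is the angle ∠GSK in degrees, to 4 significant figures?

110.0°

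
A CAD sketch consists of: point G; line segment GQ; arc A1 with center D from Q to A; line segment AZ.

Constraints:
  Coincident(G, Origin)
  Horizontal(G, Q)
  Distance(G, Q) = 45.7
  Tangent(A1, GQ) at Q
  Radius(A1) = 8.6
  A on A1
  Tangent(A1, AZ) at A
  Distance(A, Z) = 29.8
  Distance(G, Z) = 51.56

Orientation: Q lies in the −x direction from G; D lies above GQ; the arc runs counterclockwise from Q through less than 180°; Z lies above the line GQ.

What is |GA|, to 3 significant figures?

38.0

Checks: ∠(DQ, QG) = 90.00° ✓; |DQ| = 8.600 ✓; |DA| = 8.600 ✓; ∠(DA, AZ) = 90.00° ✓; |AZ| = 29.80 ✓; |GZ| = 51.56 ✓.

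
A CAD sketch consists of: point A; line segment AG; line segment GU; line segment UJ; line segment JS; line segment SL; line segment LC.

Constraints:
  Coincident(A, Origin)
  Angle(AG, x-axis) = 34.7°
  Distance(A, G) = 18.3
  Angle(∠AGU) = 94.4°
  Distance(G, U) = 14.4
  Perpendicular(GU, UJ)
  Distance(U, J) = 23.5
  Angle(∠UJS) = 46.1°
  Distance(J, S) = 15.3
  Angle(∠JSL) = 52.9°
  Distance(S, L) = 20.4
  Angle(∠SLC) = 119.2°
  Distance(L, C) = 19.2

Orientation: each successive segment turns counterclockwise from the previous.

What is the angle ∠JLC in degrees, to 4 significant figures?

71.67°

∠JSL = 52.9° gives SL at 111.3° from the x-axis; with |SL| = 20.4, L = (-5.198, 25.83). ∠SLC = 119.2° gives LC at 172.1° from the x-axis; with |LC| = 19.2, C = (-24.22, 28.47). Then cos ∠JLC = LJ·LC / (|LJ||LC|), giving 71.67°.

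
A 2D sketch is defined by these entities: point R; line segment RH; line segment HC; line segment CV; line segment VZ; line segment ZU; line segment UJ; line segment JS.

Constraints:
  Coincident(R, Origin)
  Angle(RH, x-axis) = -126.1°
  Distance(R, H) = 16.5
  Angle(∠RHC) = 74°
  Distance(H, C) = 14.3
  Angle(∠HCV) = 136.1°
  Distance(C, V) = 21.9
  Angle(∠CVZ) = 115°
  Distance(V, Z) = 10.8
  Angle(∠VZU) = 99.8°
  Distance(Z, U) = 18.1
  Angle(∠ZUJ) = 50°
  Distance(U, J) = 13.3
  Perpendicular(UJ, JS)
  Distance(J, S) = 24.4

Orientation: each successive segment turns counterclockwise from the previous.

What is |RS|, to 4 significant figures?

34.36

R is at the origin; RH runs at -126.1° with length 16.5, so H = (-9.722, -13.33). ∠RHC = 74.0° gives HC at -20.10° from the x-axis; with |HC| = 14.3, C = (3.707, -18.25). ∠HCV = 136.1° gives CV at 23.80° from the x-axis; with |CV| = 21.9, V = (23.74, -9.409). ∠CVZ = 115.0° gives VZ at 88.80° from the x-axis; with |VZ| = 10.8, Z = (23.97, 1.389). ∠VZU = 99.8° gives ZU at 169.0° from the x-axis; with |ZU| = 18.1, U = (6.204, 4.843). ∠ZUJ = 50.0° gives UJ at -61.00° from the x-axis; with |UJ| = 13.3, J = (12.65, -6.790). The perpendicularity gives JS at right angles to UJ, so JS runs at 29.00°; with |JS| = 24.4, S = (33.99, 5.040). Then |RS| = |S − R| = 34.36.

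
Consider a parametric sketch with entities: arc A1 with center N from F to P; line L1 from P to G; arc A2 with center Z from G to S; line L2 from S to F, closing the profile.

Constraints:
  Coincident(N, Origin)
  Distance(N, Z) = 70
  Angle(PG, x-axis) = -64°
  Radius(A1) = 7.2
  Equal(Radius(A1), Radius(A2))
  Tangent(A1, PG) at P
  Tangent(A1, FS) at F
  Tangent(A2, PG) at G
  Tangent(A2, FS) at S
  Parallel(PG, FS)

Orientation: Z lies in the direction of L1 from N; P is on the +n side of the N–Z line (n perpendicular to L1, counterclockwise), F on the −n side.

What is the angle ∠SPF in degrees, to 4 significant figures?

78.38°

The slot axis is L1's direction at -64.0°, so u = (cos -64.0°, sin -64.0°) = (0.4384, -0.8988) and n = (−sin -64.0°, cos -64.0°) = (0.8988, 0.4384). N is at the origin and Z lies 70.0 along u from N, so Z = 70.0·u = (30.69, -62.92). Tangency of A1 to both parallel lines with radius 7.2 puts P and F at N ± 7.2·n: P = (6.471, 3.156), F = (-6.471, -3.156). Equal radii place G and S the same way about Z: G = Z + 7.2·n = (37.16, -59.76), S = Z − 7.2·n = (24.21, -66.07). Then cos ∠SPF = PS·PF / (|PS||PF|), giving 78.38°.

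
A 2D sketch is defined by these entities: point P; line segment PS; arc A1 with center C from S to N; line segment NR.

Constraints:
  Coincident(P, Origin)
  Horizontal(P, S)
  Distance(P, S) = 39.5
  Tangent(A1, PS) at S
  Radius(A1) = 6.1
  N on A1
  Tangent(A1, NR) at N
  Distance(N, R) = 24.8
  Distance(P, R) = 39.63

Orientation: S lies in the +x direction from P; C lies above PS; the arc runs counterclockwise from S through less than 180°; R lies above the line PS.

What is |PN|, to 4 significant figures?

45.19

Checks: |CS| = 6.100 ✓; |CN| = 6.100 ✓; ∠(CN, NR) = 90.00° ✓; |NR| = 24.80 ✓; |PR| = 39.63 ✓.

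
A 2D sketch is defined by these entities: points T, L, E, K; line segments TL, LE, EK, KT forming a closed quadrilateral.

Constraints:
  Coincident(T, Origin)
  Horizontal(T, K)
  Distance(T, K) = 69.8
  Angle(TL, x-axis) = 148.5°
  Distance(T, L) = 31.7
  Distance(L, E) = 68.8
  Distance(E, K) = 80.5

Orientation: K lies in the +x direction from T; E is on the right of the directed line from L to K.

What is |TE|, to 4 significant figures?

45.35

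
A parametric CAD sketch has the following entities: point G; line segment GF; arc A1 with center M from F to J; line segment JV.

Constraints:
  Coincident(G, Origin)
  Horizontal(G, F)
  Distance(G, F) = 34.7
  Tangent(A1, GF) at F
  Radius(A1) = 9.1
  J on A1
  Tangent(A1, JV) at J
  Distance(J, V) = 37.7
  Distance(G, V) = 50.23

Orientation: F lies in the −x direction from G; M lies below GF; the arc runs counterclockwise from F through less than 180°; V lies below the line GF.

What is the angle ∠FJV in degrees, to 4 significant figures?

118.1°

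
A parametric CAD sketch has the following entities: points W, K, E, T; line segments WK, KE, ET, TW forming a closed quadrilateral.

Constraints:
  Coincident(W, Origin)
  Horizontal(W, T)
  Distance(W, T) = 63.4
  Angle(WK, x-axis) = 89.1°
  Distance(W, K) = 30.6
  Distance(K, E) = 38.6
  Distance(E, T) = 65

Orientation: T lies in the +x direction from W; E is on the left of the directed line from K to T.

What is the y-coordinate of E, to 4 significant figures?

55.66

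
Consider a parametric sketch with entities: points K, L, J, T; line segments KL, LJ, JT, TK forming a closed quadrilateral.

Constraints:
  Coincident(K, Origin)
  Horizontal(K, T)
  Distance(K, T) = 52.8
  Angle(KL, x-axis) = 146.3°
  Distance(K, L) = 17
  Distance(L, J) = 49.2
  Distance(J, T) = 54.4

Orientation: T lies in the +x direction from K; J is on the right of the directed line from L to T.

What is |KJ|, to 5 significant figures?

34.919

K is at the origin; K and T share the same y with |KT| = 52.8 and T in +x, so T = (52.8, 0). KL runs at 146.3° with |KL| = 17.0, so L = (-14.143, 9.4324). J is determined by |LJ| = 49.2 and |JT| = 54.4 together: it lies at the intersection of circle(L, 49.2) and circle(T, 54.4). With |LT| = 67.604, the foot of the radical line on LT is 29.818 from L and the perpendicular offset is √(49.2² − 29.818²) = 39.135. Taking the right-of-LT solution: J = (9.9228, -33.480).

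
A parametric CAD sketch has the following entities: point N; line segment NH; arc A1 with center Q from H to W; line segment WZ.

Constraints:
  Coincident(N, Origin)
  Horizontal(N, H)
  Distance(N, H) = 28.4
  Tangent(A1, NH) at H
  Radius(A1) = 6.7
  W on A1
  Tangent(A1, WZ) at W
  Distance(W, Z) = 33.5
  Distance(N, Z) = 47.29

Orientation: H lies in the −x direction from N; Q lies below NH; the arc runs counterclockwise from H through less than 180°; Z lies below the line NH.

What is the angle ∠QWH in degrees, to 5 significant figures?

35.843°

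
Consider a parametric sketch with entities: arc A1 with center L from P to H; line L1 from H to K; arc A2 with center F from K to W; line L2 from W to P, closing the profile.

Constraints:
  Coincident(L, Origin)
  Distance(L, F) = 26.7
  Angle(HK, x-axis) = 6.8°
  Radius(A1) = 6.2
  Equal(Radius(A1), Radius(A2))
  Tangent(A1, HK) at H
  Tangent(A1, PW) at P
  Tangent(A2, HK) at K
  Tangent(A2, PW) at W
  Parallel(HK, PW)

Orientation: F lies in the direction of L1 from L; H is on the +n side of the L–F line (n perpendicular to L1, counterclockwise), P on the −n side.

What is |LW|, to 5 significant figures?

27.410

The slot axis is L1's direction at 6.8°, so u = (cos 6.8°, sin 6.8°) = (0.99297, 0.11840) and n = (−sin 6.8°, cos 6.8°) = (-0.11840, 0.99297). L is at the origin and F lies 26.7 along u from L, so F = 26.7·u = (26.512, 3.1614). Tangency of A1 to both parallel lines with radius 6.2 puts H and P at L ± 6.2·n: H = (-0.73410, 6.1564), P = (0.73410, -6.1564). Equal radii place K and W the same way about F: K = F + 6.2·n = (25.778, 9.3178), W = F − 6.2·n = (27.246, -2.9950). Then |LW| = |W − L| = 27.410.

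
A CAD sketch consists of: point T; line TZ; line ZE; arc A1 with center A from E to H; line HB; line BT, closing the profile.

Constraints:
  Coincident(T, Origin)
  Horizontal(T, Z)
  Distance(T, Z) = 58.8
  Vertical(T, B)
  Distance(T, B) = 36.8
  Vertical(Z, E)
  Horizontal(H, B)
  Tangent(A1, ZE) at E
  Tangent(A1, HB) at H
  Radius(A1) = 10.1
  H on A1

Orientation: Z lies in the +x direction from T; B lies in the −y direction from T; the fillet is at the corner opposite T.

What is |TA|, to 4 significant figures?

55.54

TB is vertical with |TB| = 36.8 and B on the −y side, so B = (0.000, -36.80). The virtual corner opposite T is at (58.80, -36.80). The tangent condition forces AE to be normal to ZE and the tangent condition forces AH to be normal to HB, with radius 10.1, so the center A sits 10.1 in from both sides at A = (48.70, -26.70). Then |TA| = |A − T| = 55.54.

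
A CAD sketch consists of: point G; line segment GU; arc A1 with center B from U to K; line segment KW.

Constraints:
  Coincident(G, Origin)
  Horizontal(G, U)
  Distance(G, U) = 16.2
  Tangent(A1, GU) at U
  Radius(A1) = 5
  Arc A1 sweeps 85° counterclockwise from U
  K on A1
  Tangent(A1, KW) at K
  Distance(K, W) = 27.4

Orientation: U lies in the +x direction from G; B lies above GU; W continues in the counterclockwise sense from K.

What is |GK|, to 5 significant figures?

21.667

The tangent condition forces BU to be normal to GU, so B = U + (0, 5) = (16.200, 5.0000). On A1, U sits at bearing -90° from B; an 85° counterclockwise sweep puts K at bearing -5°, so K = B + 5.0·(cos -5°, sin -5°) = (21.181, 4.5642). Then |GK| = |K − G| = 21.667.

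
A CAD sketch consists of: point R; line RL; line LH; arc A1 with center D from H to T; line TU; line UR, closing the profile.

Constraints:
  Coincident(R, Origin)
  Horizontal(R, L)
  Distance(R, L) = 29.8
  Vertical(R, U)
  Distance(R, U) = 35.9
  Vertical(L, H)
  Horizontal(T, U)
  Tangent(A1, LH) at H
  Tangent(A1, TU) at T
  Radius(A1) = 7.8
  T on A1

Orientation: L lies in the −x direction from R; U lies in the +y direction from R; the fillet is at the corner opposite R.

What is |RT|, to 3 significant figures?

42.1

R is at the origin; RL is horizontal with |RL| = 29.8 and L on the −x side, so L = (-29.8, 0.00). R and U share the same x with |RU| = 35.9 and U on the +y side, so U = (0.00, 35.9). The virtual corner opposite R is at (-29.8, 35.9). Tangency of A1 to LH means the radius DH is perpendicular to LH and the tangent condition forces DT to be normal to TU, with radius 7.8, so the center D sits 7.8 in from both sides at D = (-22.0, 28.1). That places the tangent points at H = (-29.8, 28.1) on LH and T = (-22.0, 35.9) on TU. Then |RT| = |T − R| = 42.1.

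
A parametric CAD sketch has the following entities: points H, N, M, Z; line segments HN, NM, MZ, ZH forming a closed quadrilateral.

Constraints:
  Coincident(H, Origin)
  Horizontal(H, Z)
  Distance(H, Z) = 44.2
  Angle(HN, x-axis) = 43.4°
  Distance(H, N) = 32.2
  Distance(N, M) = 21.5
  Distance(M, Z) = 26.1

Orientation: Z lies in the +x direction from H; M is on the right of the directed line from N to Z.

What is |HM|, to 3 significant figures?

18.2

Checks: |NM| = 21.50 ✓; |MZ| = 26.10 ✓.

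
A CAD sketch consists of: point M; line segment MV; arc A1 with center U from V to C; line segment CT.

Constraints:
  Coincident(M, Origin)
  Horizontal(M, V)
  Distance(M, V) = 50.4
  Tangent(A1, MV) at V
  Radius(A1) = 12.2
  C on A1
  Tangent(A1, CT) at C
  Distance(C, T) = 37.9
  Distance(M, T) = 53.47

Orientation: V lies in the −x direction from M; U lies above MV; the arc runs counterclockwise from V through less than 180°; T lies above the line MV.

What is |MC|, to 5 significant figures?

39.667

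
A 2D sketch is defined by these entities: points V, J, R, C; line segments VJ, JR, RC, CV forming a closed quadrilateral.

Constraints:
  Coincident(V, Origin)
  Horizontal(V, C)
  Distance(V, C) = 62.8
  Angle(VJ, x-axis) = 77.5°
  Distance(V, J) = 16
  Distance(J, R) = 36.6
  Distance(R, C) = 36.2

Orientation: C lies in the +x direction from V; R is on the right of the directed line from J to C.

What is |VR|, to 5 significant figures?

30.502

Checks: |JR| = 36.60 ✓; |RC| = 36.20 ✓.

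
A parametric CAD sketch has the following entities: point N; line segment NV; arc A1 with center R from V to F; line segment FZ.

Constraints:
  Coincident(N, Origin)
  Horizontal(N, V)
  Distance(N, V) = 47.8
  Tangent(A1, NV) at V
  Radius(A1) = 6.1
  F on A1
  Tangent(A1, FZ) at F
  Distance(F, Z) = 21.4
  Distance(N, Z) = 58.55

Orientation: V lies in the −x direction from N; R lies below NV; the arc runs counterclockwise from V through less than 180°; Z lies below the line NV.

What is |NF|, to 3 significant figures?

54.3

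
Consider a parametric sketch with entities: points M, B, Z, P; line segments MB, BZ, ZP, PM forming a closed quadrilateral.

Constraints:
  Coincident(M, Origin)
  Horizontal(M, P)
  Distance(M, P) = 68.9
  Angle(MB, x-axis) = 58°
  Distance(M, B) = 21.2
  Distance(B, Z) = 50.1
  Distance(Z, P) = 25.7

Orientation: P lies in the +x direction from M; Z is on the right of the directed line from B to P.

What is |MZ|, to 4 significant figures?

50.89

M is at the origin; MP is horizontal with |MP| = 68.9 and P in +x, so P = (68.9, 0). MB runs at 58.0° with |MB| = 21.2, so B = (11.23, 17.98). Z is determined by |BZ| = 50.1 and |ZP| = 25.7 together: it lies at the intersection of circle(B, 50.1) and circle(P, 25.7). With |BP| = 60.40, the foot of the radical line on BP is 45.51 from B and the perpendicular offset is √(50.1² − 45.51²) = 20.95. Taking the right-of-BP solution: Z = (48.45, -15.56).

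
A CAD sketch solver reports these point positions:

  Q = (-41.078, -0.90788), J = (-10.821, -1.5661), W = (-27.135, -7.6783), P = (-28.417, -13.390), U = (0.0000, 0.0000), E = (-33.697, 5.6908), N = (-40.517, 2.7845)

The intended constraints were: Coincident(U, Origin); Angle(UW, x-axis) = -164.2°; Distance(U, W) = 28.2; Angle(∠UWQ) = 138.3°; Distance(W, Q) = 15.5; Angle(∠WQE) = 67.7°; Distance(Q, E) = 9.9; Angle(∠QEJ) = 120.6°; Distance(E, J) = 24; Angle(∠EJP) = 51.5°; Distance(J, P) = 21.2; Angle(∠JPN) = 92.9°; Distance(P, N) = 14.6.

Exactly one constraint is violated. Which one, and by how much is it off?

Distance(P, N) = 14.6 — off by 5.60.

U = (0.00, 0.00) ✓; UW at -164.2° ✓; |UW| = 28.20 ✓; ∠UWQ = 138.3° ✓; |WQ| = 15.50 ✓; ∠WQE = 67.70° ✓; |QE| = 9.901 ✓; ∠QEJ = 120.6° ✓; |EJ| = 24.00 ✓; ∠EJP = 51.50° ✓; |JP| = 21.20 ✓; ∠JPN = 92.90° ✓; |PN| = 20.20 ✗.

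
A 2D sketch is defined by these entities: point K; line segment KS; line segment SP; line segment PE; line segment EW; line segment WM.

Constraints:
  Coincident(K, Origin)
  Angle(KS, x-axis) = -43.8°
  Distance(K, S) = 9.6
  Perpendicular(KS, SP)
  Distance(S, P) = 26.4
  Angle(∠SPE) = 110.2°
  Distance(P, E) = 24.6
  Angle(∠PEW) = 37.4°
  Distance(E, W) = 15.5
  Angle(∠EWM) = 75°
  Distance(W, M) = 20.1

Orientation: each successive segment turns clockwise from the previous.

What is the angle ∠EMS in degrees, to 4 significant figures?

87.38°

K is at the origin; KS runs at -43.8° with length 9.6, so S = (6.929, -6.645). KS ⟂ SP, so SP runs at -133.8°; with |SP| = 26.4, P = (-11.34, -25.70). ∠SPE = 110.2° gives PE at 156.4° from the x-axis; with |PE| = 24.6, E = (-33.89, -15.85). ∠PEW = 37.4° gives EW at 13.80° from the x-axis; with |EW| = 15.5, W = (-18.83, -12.15). ∠EWM = 75.0° gives WM at -91.20° from the x-axis; with |WM| = 20.1, M = (-19.25, -32.25). Then cos ∠EMS = ME·MS / (|ME||MS|), giving 87.38°.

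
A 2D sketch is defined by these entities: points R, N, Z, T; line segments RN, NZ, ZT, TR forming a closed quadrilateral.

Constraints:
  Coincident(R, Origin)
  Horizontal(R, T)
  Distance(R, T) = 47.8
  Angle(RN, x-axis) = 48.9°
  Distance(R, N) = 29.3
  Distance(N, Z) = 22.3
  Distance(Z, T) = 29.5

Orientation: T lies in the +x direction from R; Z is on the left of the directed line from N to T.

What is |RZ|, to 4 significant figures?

49.65

Checks: |NZ| = 22.30 ✓; |ZT| = 29.50 ✓.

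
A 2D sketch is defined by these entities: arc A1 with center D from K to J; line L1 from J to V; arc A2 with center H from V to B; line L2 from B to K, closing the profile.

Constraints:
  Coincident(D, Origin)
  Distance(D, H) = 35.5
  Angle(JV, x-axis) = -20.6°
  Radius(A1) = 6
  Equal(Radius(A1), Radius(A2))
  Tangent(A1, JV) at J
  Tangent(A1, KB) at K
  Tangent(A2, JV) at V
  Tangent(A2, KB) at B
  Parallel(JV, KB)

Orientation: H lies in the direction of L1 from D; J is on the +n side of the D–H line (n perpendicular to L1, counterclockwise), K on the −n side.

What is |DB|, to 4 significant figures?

36.00

The slot axis is L1's direction at -20.6°, so u = (cos -20.6°, sin -20.6°) = (0.9361, -0.3518) and n = (−sin -20.6°, cos -20.6°) = (0.3518, 0.9361). D is at the origin and H lies 35.5 along u from D, so H = 35.5·u = (33.23, -12.49). Tangency of A1 to both parallel lines with radius 6.0 puts J and K at D ± 6.0·n: J = (2.111, 5.616), K = (-2.111, -5.616). Equal radii place V and B the same way about H: V = H + 6.0·n = (35.34, -6.874), B = H − 6.0·n = (31.12, -18.11). Then |DB| = |B − D| = 36.00.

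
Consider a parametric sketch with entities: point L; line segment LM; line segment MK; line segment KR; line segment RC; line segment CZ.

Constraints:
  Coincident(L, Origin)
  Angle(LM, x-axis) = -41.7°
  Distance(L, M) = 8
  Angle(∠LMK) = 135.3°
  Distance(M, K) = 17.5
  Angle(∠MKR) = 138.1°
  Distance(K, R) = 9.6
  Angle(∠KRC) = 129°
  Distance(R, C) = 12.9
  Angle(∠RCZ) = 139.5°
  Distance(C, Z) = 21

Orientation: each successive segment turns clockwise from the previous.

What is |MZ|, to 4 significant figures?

35.85

L is at the origin; LM runs at -41.7° with length 8.0, so M = (5.973, -5.322). ∠LMK = 135.3° gives MK at -86.40° from the x-axis; with |MK| = 17.5, K = (7.072, -22.79). ∠MKR = 138.1° gives KR at -128.3° from the x-axis; with |KR| = 9.6, R = (1.122, -30.32). ∠KRC = 129.0° gives RC at -179.3° from the x-axis; with |RC| = 12.9, C = (-11.78, -30.48). ∠RCZ = 139.5° gives CZ at 140.2° from the x-axis; with |CZ| = 21.0, Z = (-27.91, -17.04). Then |MZ| = |Z − M| = 35.85.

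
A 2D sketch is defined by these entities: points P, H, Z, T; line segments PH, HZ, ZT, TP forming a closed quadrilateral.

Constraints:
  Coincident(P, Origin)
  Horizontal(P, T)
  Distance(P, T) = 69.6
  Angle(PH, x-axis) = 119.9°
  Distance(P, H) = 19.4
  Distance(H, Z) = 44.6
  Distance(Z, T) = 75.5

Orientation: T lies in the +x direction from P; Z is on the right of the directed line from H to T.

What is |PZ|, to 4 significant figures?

26.94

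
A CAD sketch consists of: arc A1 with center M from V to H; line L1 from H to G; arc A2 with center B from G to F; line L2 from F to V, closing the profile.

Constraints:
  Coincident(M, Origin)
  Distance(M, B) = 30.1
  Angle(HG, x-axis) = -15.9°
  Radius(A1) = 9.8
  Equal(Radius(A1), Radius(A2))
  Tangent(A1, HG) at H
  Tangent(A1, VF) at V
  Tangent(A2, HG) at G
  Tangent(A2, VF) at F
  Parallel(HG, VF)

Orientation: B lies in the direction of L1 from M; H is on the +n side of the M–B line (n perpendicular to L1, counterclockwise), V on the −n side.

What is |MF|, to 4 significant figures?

31.66

Tangency of A1 to both parallel lines with radius 9.8 puts H and V at M ± 9.8·n: H = (2.685, 9.425), V = (-2.685, -9.425). Equal radii place G and F the same way about B: G = B + 9.8·n = (31.63, 1.179), F = B − 9.8·n = (26.26, -17.67). Then |MF| = |F − M| = 31.66.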